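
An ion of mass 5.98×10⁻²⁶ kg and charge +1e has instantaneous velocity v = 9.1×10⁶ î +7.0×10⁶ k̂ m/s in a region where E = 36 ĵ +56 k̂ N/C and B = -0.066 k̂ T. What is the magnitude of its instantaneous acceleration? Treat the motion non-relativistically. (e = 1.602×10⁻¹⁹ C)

v×B = (0, 6.01×10⁵, 0) N/C.
E + v×B = (0, 6.01×10⁵, 56.0) N/C.
F = q(E + v×B) = (1.602×10⁻¹⁹ C)·(0, 6.01×10⁵, 56.0) = (0, 9.62×10⁻¹⁴, 8.97×10⁻¹⁸) N.
|a| = |F|/m = 9.622×10⁻¹⁴/5.98×10⁻²⁶ ≈ 1.61×10¹² m/s².

|a| ≈ 1.61×10¹² m/s²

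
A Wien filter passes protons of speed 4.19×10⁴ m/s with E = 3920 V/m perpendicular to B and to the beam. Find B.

B = 0.0936 T

Balance of forces in the selector: qE = qvB ⇒ B = E/v.
B = 3920/4.19×10⁴ = 0.0936 T.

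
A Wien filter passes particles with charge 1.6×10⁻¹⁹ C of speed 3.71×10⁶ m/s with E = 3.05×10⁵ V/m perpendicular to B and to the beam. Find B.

B = 0.0822 T

Balance of forces in the selector: qE = qvB ⇒ B = E/v.
B = 3.05×10⁵/3.71×10⁶ = 0.0822 T.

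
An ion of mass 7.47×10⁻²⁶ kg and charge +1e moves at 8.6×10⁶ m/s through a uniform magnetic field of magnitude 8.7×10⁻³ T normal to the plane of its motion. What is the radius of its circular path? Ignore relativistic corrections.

The magnetic force provides the centripetal force: |q|vB = mv²/r.
r = mv/(|q|B) = (7.47×10⁻²⁶)(8.6×10⁶)/((1.602×10⁻¹⁹)(8.7×10⁻³)) ≈ 460 m.

r ≈ 460 m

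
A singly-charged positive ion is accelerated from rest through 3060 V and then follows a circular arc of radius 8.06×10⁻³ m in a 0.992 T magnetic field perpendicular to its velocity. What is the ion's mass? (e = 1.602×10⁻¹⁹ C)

m ≈ 1.67×10⁻²⁷ kg

Combine |q|V = ½mv² and r = mv/(|q|B): eliminate v to get m = qB²r²/(2V).
m = (1.602×10⁻¹⁹)(0.992)²(8.06×10⁻³)²/(2·3060) ≈ 1.67×10⁻²⁷ kg.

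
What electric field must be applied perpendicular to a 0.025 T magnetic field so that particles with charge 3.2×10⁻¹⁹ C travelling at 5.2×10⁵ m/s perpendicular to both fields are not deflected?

E = 1.3×10⁴ V/m

For straight-line motion qE = qvB, so E = vB.
E = 5.2×10⁵ × 0.025 = 1.3×10⁴ V/m.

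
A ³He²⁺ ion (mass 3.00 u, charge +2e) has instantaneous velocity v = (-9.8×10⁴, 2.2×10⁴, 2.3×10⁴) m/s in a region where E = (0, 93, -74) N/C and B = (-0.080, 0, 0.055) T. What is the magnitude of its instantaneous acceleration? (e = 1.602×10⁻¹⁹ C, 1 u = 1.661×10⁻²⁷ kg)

v×B = (1210, 3550, 1760) N/C.
E + v×B = (1210, 3640, 1690) N/C.
F = q(E + v×B) = (3.204×10⁻¹⁹ C)·(1210, 3640, 1690) = (3.88×10⁻¹⁶, 1.17×10⁻¹⁵, 5.40×10⁻¹⁶) N.
|a| = |F|/m = 1.343×10⁻¹⁵/4.983×10⁻²⁷ ≈ 2.70×10¹¹ m/s².

|a| ≈ 2.70×10¹¹ m/s²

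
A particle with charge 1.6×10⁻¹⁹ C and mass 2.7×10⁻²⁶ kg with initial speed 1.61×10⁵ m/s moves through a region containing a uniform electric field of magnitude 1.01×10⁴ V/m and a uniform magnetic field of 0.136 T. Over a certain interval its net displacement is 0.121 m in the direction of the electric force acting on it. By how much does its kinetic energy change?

The magnetic force is always ⟂ v and does no work; only the electric force changes KE.
ΔKE = F_E · d = |q|E d = (1.6×10⁻¹⁹)(1.01×10⁴)(0.121) ≈ 1.96×10⁻¹⁶ J.

ΔKE ≈ 1.96×10⁻¹⁶ J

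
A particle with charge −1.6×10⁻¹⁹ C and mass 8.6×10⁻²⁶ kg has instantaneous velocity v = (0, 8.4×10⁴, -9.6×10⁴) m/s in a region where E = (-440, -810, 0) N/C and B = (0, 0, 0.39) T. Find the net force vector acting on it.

F ≈ (-5.17×10⁻¹⁵, 1.30×10⁻¹⁶, 0) N

v×B = (3.28×10⁴, 0, 0) N/C.
E + v×B = (3.23×10⁴, -810, 0) N/C.
F = q(E + v×B) = (−1.6×10⁻¹⁹ C)·(3.23×10⁴, -810, 0) = (-5.17×10⁻¹⁵, 1.30×10⁻¹⁶, 0) N.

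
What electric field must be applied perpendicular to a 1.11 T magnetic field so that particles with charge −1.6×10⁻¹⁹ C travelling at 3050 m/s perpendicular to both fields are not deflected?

E = 3390 V/m

For straight-line motion qE = qvB, so E = vB.
E = 3050 × 1.11 = 3390 V/m.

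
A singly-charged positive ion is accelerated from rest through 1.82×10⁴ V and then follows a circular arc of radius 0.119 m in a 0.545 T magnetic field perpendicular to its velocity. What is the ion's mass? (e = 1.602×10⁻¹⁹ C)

m ≈ 1.85×10⁻²⁶ kg

Combine |q|V = ½mv² and r = mv/(|q|B): eliminate v to get m = qB²r²/(2V).
m = (1.602×10⁻¹⁹)(0.545)²(0.119)²/(2·1.82×10⁴) ≈ 1.85×10⁻²⁶ kg.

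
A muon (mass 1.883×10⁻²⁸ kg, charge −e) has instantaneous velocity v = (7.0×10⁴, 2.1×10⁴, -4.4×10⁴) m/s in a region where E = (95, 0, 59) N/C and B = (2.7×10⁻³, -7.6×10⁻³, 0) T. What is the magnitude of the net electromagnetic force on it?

v×B = (-334, -119, -589) N/C.
E + v×B = (-239, -119, -530) N/C.
F = q(E + v×B) = (−1.602×10⁻¹⁹ C)·(-239, -119, -530) = (3.84×10⁻¹⁷, 1.90×10⁻¹⁷, 8.49×10⁻¹⁷) N.
|F| = 9.50×10⁻¹⁷ N.

|F| ≈ 9.50×10⁻¹⁷ N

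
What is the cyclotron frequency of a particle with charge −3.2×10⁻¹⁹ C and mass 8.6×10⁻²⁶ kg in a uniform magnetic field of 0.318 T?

f = |q|B/(2πm).
f = (3.2×10⁻¹⁹)(0.318)/(2π·8.6×10⁻²⁶) ≈ 1.88×10⁵ Hz.

f ≈ 1.88×10⁵ Hz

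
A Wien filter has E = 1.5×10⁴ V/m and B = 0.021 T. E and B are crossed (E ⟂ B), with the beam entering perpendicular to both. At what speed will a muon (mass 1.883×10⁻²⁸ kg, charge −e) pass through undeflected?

v = 7.1×10⁵ m/s

Zero net Lorentz force requires |qE| = |q v×B|, i.e. E = vB.
v = E/B = 1.5×10⁴/0.021 = 7.1×10⁵ m/s.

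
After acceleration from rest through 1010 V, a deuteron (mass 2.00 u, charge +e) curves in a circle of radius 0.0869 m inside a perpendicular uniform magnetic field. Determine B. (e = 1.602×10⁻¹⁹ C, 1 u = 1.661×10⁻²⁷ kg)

B ≈ 0.0745 T

v = √(2|q|V/m) = √(2·1.602×10⁻¹⁹·1010/3.322×10⁻²⁷) ≈ 3.121×10⁵ m/s.
B = mv/(|q|r) = (3.322×10⁻²⁷)(3.121×10⁵)/((1.602×10⁻¹⁹)(0.0869)) ≈ 0.0745 T.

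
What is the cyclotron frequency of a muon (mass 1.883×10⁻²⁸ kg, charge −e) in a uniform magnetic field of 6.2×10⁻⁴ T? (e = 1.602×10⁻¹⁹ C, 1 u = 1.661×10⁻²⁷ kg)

f ≈ 8.4×10⁴ Hz

f = |q|B/(2πm).
f = (1.602×10⁻¹⁹)(6.2×10⁻⁴)/(2π·1.883×10⁻²⁸) ≈ 8.4×10⁴ Hz.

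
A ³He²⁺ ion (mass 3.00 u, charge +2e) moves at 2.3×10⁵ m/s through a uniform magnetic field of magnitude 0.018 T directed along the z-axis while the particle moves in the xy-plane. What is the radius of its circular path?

r ≈ 0.20 m

The magnetic force provides the centripetal force: |q|vB = mv²/r.
r = mv/(|q|B) = (4.983×10⁻²⁷)(2.3×10⁵)/((3.204×10⁻¹⁹)(0.018)) ≈ 0.20 m.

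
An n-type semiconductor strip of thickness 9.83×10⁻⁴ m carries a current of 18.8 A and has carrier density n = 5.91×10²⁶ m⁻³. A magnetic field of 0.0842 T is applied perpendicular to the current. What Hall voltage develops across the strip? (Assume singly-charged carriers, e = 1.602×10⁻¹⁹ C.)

V_H ≈ 1.70×10⁻⁵ V

V_H = IB/(n e t).
V_H = (18.8)(0.0842)/((5.91×10²⁶)(1.602×10⁻¹⁹)(9.83×10⁻⁴)) ≈ 1.70×10⁻⁵ V.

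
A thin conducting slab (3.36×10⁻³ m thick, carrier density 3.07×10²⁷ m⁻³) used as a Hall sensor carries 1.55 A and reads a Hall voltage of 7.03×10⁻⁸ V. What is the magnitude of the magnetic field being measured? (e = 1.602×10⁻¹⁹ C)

From V_H = IB/(n e t), B = V_H n e t / I.
B = (7.03×10⁻⁸)(3.07×10²⁷)(1.602×10⁻¹⁹)(3.36×10⁻³)/1.55 ≈ 0.0749 T.

B ≈ 0.0749 T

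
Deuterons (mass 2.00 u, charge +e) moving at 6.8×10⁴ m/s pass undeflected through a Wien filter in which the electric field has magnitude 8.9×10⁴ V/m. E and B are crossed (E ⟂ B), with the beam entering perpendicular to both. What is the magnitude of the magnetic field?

Balance of forces in the selector: qE = qvB ⇒ B = E/v.
B = 8.9×10⁴/6.8×10⁴ = 1.3 T.

B = 1.3 T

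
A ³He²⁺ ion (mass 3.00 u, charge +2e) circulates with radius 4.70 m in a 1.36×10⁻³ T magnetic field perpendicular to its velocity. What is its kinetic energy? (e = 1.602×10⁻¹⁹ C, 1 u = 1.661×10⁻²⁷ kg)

v = |q|Br/m, then KE = ½mv² = (qBr)²/(2m).
v = (3.204×10⁻¹⁹)(1.36×10⁻³)(4.70)/4.983×10⁻²⁷ ≈ 4.110×10⁵ m/s.
KE = ½(4.983×10⁻²⁷)(4.110×10⁵)² ≈ 4.21×10⁻¹⁶ J.

KE ≈ 4.21×10⁻¹⁶ J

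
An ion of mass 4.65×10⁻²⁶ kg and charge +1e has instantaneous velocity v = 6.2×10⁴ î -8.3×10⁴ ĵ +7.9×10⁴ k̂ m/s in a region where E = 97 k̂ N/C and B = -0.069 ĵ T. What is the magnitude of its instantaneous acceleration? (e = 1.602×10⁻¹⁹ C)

v×B = (5450, 0, -4280) N/C.
E + v×B = (5450, 0, -4180) N/C.
F = q(E + v×B) = (1.602×10⁻¹⁹ C)·(5450, 0, -4180) = (8.73×10⁻¹⁶, 0, -6.70×10⁻¹⁶) N.
|a| = |F|/m = 1.101×10⁻¹⁵/4.65×10⁻²⁶ ≈ 2.37×10¹⁰ m/s².

|a| ≈ 2.37×10¹⁰ m/s²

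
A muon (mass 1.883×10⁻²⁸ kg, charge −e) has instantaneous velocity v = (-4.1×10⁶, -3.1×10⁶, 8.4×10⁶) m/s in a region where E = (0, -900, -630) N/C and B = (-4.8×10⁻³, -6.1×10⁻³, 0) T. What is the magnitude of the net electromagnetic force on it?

|F| ≈ 1.06×10⁻¹⁴ N

v×B = (5.12×10⁴, -4.03×10⁴, 1.01×10⁴) N/C.
E + v×B = (5.12×10⁴, -4.12×10⁴, 9500) N/C.
F = q(E + v×B) = (−1.602×10⁻¹⁹ C)·(5.12×10⁴, -4.12×10⁴, 9500) = (-8.21×10⁻¹⁵, 6.60×10⁻¹⁵, -1.52×10⁻¹⁵) N.
|F| = 1.06×10⁻¹⁴ N.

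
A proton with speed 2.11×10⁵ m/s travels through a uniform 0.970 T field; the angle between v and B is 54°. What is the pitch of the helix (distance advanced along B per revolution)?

v∥ = v cosθ = 2.11×10⁵·cos54° ≈ 1.240×10⁵ m/s.
T = 2πm/(|q|B) = 2π(1.673×10⁻²⁷)/((1.602×10⁻¹⁹)(0.970)) ≈ 6.765×10⁻⁸ s.
pitch = v∥ T = (1.240×10⁵)(6.765×10⁻⁸) ≈ 8.39×10⁻³ m.

p ≈ 8.39×10⁻³ m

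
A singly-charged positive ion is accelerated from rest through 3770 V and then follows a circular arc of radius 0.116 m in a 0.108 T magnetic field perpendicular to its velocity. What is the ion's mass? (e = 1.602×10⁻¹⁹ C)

Combine |q|V = ½mv² and r = mv/(|q|B): eliminate v to get m = qB²r²/(2V).
m = (1.602×10⁻¹⁹)(0.108)²(0.116)²/(2·3770) ≈ 3.33×10⁻²⁷ kg.

m ≈ 3.33×10⁻²⁷ kg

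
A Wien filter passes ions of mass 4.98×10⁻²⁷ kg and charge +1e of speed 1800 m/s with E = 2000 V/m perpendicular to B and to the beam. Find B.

Balance of forces in the selector: qE = qvB ⇒ B = E/v.
B = 2000/1800 = 1.1 T.

B = 1.1 T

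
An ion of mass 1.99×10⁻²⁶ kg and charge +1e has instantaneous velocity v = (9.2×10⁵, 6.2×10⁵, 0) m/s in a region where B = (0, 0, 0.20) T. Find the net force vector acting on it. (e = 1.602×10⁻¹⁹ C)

F ≈ (1.99×10⁻¹⁴, -2.95×10⁻¹⁴, 0) N

v×B = (1.24×10⁵, -1.84×10⁵, 0) N/C.
F = q v×B = (1.602×10⁻¹⁹ C)·(1.24×10⁵, -1.84×10⁵, 0) = (1.99×10⁻¹⁴, -2.95×10⁻¹⁴, 0) N.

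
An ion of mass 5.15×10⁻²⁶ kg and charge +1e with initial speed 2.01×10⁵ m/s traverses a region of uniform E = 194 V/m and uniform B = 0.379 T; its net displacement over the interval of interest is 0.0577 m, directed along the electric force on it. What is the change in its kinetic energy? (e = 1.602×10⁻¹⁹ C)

The magnetic force is always ⟂ v and does no work; only the electric force changes KE.
ΔKE = F_E · d = |q|E d = (1.602×10⁻¹⁹)(194)(0.0577) ≈ 1.79×10⁻¹⁸ J.

ΔKE ≈ 1.79×10⁻¹⁸ J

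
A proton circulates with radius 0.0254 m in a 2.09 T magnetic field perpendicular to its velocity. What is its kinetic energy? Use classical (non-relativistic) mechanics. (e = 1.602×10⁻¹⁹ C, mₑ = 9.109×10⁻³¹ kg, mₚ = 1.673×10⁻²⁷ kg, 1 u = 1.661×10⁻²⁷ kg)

KE ≈ 1.35×10⁵ eV

v = |q|Br/m, then KE = ½mv² = (qBr)²/(2m).
v = (1.602×10⁻¹⁹)(2.09)(0.0254)/1.673×10⁻²⁷ ≈ 5.083×10⁶ m/s.
KE = ½(1.673×10⁻²⁷)(5.083×10⁶)² ≈ 2.16×10⁻¹⁴ J = 1.35×10⁵ eV.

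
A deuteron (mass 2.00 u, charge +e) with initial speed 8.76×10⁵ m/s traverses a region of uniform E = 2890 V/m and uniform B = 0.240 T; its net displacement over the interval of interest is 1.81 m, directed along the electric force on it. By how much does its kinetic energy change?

The magnetic force is always ⟂ v and does no work; only the electric force changes KE.
ΔKE = F_E · d = |q|E d = (1.602×10⁻¹⁹)(2890)(1.81) ≈ 8.38×10⁻¹⁶ J.

ΔKE ≈ 8.38×10⁻¹⁶ J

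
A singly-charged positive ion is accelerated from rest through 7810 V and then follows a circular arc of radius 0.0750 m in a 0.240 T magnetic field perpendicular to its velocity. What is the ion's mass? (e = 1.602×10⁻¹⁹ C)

Combine |q|V = ½mv² and r = mv/(|q|B): eliminate v to get m = qB²r²/(2V).
m = (1.602×10⁻¹⁹)(0.240)²(0.0750)²/(2·7810) ≈ 3.32×10⁻²⁷ kg.

m ≈ 3.32×10⁻²⁷ kg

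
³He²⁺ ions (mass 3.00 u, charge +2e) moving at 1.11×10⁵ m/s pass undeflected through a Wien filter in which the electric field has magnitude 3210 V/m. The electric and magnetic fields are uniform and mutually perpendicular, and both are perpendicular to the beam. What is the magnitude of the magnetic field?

B = 0.0289 T

Balance of forces in the selector: qE = qvB ⇒ B = E/v.
B = 3210/1.11×10⁵ = 0.0289 T.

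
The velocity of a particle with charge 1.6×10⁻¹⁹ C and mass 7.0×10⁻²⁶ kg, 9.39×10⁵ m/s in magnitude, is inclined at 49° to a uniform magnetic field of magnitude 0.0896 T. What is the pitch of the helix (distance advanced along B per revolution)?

p ≈ 18.9 m

v∥ = v cosθ = 9.39×10⁵·cos49° ≈ 6.160×10⁵ m/s.
T = 2πm/(|q|B) = 2π(7.0×10⁻²⁶)/((1.6×10⁻¹⁹)(0.0896)) ≈ 3.068×10⁻⁵ s.
pitch = v∥ T = (6.160×10⁵)(3.068×10⁻⁵) ≈ 18.9 m.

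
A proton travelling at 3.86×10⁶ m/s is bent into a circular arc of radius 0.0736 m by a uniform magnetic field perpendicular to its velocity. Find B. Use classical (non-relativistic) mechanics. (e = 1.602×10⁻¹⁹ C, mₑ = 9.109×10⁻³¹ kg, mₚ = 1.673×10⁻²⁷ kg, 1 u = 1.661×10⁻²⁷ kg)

B ≈ 0.548 T

From |q|vB = mv²/r, B = mv/(|q|r).
B = (1.673×10⁻²⁷)(3.86×10⁶)/((1.602×10⁻¹⁹)(0.0736)) ≈ 0.548 T.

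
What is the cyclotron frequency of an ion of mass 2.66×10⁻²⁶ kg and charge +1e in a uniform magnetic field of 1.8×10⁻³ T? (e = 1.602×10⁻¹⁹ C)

f ≈ 1700 Hz

f = |q|B/(2πm).
f = (1.602×10⁻¹⁹)(1.8×10⁻³)/(2π·2.66×10⁻²⁶) ≈ 1700 Hz.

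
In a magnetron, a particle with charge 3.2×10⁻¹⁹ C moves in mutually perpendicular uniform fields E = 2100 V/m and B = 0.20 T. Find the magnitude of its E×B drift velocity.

v_d ≈ 1.0×10⁴ m/s

The steady drift has the magnetic force balancing the electric force, so v_d = E/B.
v_d = 2100/0.20 = 1.0×10⁴ m/s.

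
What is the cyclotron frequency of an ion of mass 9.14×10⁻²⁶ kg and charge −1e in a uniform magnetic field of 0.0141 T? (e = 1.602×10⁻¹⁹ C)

f = |q|B/(2πm).
f = (1.602×10⁻¹⁹)(0.0141)/(2π·9.14×10⁻²⁶) ≈ 3930 Hz.

f ≈ 3930 Hz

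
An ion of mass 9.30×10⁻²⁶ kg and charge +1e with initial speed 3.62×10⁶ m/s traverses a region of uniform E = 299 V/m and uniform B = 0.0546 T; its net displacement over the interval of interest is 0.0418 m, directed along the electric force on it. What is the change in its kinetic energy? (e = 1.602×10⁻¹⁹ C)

The magnetic force is always ⟂ v and does no work; only the electric force changes KE.
ΔKE = F_E · d = |q|E d = (1.602×10⁻¹⁹)(299)(0.0418) ≈ 2.00×10⁻¹⁸ J.

ΔKE ≈ 2.00×10⁻¹⁸ J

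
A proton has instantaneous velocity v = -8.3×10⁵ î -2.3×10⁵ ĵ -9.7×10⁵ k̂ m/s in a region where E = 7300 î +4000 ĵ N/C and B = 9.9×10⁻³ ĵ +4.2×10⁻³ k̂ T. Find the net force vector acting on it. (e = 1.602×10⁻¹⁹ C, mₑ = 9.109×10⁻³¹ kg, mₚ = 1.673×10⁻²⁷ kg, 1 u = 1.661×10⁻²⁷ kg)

v×B = (8640, 3490, -8220) N/C.
E + v×B = (1.59×10⁴, 7490, -8220) N/C.
F = q(E + v×B) = (1.602×10⁻¹⁹ C)·(1.59×10⁴, 7490, -8220) = (2.55×10⁻¹⁵, 1.20×10⁻¹⁵, -1.32×10⁻¹⁵) N.

F ≈ (2.55×10⁻¹⁵, 1.20×10⁻¹⁵, -1.32×10⁻¹⁵) N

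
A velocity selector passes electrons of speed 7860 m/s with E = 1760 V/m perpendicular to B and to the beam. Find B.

Balance of forces in the selector: qE = qvB ⇒ B = E/v.
B = 1760/7860 = 0.224 T.

B = 0.224 T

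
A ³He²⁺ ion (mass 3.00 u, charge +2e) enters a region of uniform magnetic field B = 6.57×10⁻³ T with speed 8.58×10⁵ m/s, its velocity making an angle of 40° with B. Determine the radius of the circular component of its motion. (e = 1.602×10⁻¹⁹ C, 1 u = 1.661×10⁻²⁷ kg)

v⊥ = v sinθ = 8.58×10⁵·sin40° ≈ 5.515×10⁵ m/s.
r = m v⊥/(|q|B) = (4.983×10⁻²⁷)(5.515×10⁵)/((3.204×10⁻¹⁹)(6.57×10⁻³)) ≈ 1.31 m.

r ≈ 1.31 m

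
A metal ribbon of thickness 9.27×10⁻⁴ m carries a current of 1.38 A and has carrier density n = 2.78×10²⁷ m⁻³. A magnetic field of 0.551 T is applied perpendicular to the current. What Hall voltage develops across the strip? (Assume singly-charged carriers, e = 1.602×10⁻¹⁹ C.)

V_H ≈ 1.84×10⁻⁶ V

V_H = IB/(n e t).
V_H = (1.38)(0.551)/((2.78×10²⁷)(1.602×10⁻¹⁹)(9.27×10⁻⁴)) ≈ 1.84×10⁻⁶ V.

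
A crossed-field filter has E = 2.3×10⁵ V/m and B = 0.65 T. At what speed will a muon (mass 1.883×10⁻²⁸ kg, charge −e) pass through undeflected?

Zero net Lorentz force requires |qE| = |q v×B|, i.e. E = vB.
v = E/B = 2.3×10⁵/0.65 = 3.5×10⁵ m/s.

v = 3.5×10⁵ m/s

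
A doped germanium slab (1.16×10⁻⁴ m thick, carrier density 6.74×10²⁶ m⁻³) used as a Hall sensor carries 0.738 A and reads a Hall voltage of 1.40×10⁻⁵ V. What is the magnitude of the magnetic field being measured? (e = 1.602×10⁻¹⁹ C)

B ≈ 0.238 T

From V_H = IB/(n e t), B = V_H n e t / I.
B = (1.40×10⁻⁵)(6.74×10²⁶)(1.602×10⁻¹⁹)(1.16×10⁻⁴)/0.738 ≈ 0.238 T.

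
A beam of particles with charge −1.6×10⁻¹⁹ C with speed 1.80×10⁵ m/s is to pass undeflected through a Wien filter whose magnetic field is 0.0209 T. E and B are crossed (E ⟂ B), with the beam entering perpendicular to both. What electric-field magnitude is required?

For straight-line motion qE = qvB, so E = vB.
E = 1.80×10⁵ × 0.0209 = 3760 V/m.

E = 3760 V/m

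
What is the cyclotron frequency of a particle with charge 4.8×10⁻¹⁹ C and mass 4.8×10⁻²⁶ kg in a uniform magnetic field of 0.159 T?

f = |q|B/(2πm).
f = (4.8×10⁻¹⁹)(0.159)/(2π·4.8×10⁻²⁶) ≈ 2.53×10⁵ Hz.

f ≈ 2.53×10⁵ Hz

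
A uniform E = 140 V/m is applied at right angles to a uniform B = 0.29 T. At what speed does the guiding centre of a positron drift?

In crossed fields the guiding centre drifts at v_d = |E×B|/B² = E/B, independent of charge and mass.
v_d = 140/0.29 = 480 m/s.

v_d ≈ 480 m/s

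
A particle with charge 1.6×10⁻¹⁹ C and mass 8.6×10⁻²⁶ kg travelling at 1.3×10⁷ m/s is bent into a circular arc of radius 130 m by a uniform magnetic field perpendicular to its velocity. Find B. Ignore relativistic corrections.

B ≈ 0.054 T

From |q|vB = mv²/r, B = mv/(|q|r).
B = (8.6×10⁻²⁶)(1.3×10⁷)/((1.6×10⁻¹⁹)(130)) ≈ 0.054 T.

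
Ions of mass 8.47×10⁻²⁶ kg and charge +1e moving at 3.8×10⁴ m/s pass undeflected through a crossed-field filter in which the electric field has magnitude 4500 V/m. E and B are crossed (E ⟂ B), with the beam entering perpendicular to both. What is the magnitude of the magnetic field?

B = 0.12 T

Balance of forces in the selector: qE = qvB ⇒ B = E/v.
B = 4500/3.8×10⁴ = 0.12 T.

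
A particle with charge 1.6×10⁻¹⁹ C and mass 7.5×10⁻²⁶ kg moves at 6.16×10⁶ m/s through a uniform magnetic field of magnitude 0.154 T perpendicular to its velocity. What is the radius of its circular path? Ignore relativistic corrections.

r ≈ 18.8 m

The magnetic force provides the centripetal force: |q|vB = mv²/r.
r = mv/(|q|B) = (7.5×10⁻²⁶)(6.16×10⁶)/((1.6×10⁻¹⁹)(0.154)) ≈ 18.8 m.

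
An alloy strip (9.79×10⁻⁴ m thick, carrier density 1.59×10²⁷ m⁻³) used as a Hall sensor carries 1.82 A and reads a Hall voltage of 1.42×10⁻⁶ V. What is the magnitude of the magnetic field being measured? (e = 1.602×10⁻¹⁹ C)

B ≈ 0.195 T

From V_H = IB/(n e t), B = V_H n e t / I.
B = (1.42×10⁻⁶)(1.59×10²⁷)(1.602×10⁻¹⁹)(9.79×10⁻⁴)/1.82 ≈ 0.195 T.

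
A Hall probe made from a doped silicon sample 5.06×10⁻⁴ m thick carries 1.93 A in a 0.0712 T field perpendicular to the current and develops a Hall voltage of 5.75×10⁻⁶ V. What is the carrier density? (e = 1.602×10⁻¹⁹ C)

From V_H = IB/(n e t), n = IB/(V_H e t).
n = (1.93)(0.0712)/((5.75×10⁻⁶)(1.602×10⁻¹⁹)(5.06×10⁻⁴)) ≈ 2.95×10²⁶ m⁻³.

n ≈ 2.95×10²⁶ m⁻³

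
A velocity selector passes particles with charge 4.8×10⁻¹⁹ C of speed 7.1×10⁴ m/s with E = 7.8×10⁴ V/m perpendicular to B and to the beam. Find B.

Balance of forces in the selector: qE = qvB ⇒ B = E/v.
B = 7.8×10⁴/7.1×10⁴ = 1.1 T.

B = 1.1 T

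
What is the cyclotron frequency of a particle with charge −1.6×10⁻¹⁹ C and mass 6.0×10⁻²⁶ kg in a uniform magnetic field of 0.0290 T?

f = |q|B/(2πm).
f = (1.6×10⁻¹⁹)(0.0290)/(2π·6.0×10⁻²⁶) ≈ 1.23×10⁴ Hz.

f ≈ 1.23×10⁴ Hz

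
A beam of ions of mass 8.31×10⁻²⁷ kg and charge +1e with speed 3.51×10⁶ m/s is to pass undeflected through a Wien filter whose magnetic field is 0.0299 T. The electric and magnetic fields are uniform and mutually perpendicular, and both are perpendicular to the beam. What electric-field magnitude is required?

For straight-line motion qE = qvB, so E = vB.
E = 3.51×10⁶ × 0.0299 = 1.05×10⁵ V/m.

E = 1.05×10⁵ V/m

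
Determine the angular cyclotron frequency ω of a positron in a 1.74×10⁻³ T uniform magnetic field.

ω = |q|B/m.
ω = (1.602×10⁻¹⁹)(1.74×10⁻³)/9.109×10⁻³¹ ≈ 3.06×10⁸ rad/s.

ω ≈ 3.06×10⁸ rad/s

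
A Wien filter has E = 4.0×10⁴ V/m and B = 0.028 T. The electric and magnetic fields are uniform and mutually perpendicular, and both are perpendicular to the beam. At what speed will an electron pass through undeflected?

v = 1.4×10⁶ m/s

Zero net Lorentz force requires |qE| = |q v×B|, i.e. E = vB.
v = E/B = 4.0×10⁴/0.028 = 1.4×10⁶ m/s.
The result is independent of the particle's charge and mass.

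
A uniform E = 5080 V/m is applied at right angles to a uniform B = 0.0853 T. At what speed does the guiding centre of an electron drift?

v_d ≈ 5.96×10⁴ m/s

In crossed fields the guiding centre drifts at v_d = |E×B|/B² = E/B, independent of charge and mass.
v_d = 5080/0.0853 = 5.96×10⁴ m/s.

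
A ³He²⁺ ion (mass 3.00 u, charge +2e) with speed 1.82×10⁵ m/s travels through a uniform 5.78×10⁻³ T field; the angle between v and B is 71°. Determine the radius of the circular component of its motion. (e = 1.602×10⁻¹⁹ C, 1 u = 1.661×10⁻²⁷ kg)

r ≈ 0.463 m

v⊥ = v sinθ = 1.82×10⁵·sin71° ≈ 1.721×10⁵ m/s.
r = m v⊥/(|q|B) = (4.983×10⁻²⁷)(1.721×10⁵)/((3.204×10⁻¹⁹)(5.78×10⁻³)) ≈ 0.463 m.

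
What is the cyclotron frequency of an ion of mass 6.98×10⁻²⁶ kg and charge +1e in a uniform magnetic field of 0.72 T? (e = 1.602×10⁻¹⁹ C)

f = |q|B/(2πm).
f = (1.602×10⁻¹⁹)(0.72)/(2π·6.98×10⁻²⁶) ≈ 2.6×10⁵ Hz.

f ≈ 2.6×10⁵ Hz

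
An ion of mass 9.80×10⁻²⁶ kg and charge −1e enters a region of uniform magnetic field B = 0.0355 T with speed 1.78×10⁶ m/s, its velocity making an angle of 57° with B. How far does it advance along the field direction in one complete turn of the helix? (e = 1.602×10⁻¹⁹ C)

p ≈ 105 m

v∥ = v cosθ = 1.78×10⁶·cos57° ≈ 9.695×10⁵ m/s.
T = 2πm/(|q|B) = 2π(9.80×10⁻²⁶)/((1.602×10⁻¹⁹)(0.0355)) ≈ 1.083×10⁻⁴ s.
pitch = v∥ T = (9.695×10⁵)(1.083×10⁻⁴) ≈ 105 m.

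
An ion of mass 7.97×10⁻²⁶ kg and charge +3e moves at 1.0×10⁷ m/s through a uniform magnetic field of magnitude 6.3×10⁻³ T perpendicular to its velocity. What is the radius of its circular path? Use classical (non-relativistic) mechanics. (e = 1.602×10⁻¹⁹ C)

r ≈ 260 m

The magnetic force provides the centripetal force: |q|vB = mv²/r.
r = mv/(|q|B) = (7.97×10⁻²⁶)(1.0×10⁷)/((4.806×10⁻¹⁹)(6.3×10⁻³)) ≈ 260 m.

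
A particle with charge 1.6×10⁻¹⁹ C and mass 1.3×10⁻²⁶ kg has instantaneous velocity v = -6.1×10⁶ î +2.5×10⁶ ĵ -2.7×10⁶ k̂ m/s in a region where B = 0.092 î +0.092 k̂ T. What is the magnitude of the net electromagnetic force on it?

v×B = (2.30×10⁵, 3.13×10⁵, -2.30×10⁵) N/C.
F = q v×B = (1.6×10⁻¹⁹ C)·(2.30×10⁵, 3.13×10⁵, -2.30×10⁵) = (3.68×10⁻¹⁴, 5.00×10⁻¹⁴, -3.68×10⁻¹⁴) N.
|F| = 7.22×10⁻¹⁴ N.

|F| ≈ 7.22×10⁻¹⁴ N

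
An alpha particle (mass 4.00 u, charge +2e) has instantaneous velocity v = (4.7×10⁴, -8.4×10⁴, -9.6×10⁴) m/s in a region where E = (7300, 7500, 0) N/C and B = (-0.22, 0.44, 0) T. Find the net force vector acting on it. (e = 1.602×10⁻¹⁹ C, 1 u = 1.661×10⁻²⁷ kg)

v×B = (4.22×10⁴, 2.11×10⁴, 2200) N/C.
E + v×B = (4.95×10⁴, 2.86×10⁴, 2200) N/C.
F = q(E + v×B) = (3.204×10⁻¹⁹ C)·(4.95×10⁴, 2.86×10⁴, 2200) = (1.59×10⁻¹⁴, 9.17×10⁻¹⁵, 7.05×10⁻¹⁶) N.

F ≈ (1.59×10⁻¹⁴, 9.17×10⁻¹⁵, 7.05×10⁻¹⁶) N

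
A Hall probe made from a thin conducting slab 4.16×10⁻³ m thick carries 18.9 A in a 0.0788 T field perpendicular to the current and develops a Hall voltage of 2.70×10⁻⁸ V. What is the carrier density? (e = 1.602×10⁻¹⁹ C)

n ≈ 8.28×10²⁸ m⁻³

From V_H = IB/(n e t), n = IB/(V_H e t).
n = (18.9)(0.0788)/((2.70×10⁻⁸)(1.602×10⁻¹⁹)(4.16×10⁻³)) ≈ 8.28×10²⁸ m⁻³.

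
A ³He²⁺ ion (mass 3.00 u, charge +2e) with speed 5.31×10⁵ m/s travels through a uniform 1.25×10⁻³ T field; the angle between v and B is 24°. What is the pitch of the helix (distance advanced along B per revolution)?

v∥ = v cosθ = 5.31×10⁵·cos24° ≈ 4.851×10⁵ m/s.
T = 2πm/(|q|B) = 2π(4.983×10⁻²⁷)/((3.204×10⁻¹⁹)(1.25×10⁻³)) ≈ 7.818×10⁻⁵ s.
pitch = v∥ T = (4.851×10⁵)(7.818×10⁻⁵) ≈ 37.9 m.

p ≈ 37.9 m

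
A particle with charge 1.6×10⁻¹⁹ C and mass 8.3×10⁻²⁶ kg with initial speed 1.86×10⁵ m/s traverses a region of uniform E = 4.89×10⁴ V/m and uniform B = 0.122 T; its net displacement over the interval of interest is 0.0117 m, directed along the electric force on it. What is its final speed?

B does no work; ΔKE = |q|E d.
½mv_f² = ½mv₀² + |q|Ed = ½(8.3×10⁻²⁶)(1.86×10⁵)² + (1.6×10⁻¹⁹)(4.89×10⁴)(0.0117) ≈ 1.436×10⁻¹⁵ J + 9.154×10⁻¹⁷ J ≈ 1.527×10⁻¹⁵ J.
v_f = √(2·1.527×10⁻¹⁵/8.3×10⁻²⁶) ≈ 1.92×10⁵ m/s.

v_f ≈ 1.92×10⁵ m/s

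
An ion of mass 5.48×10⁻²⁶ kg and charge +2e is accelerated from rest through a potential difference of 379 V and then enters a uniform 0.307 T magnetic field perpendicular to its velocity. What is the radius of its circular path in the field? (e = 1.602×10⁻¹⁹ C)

Acceleration: |q|V = ½mv² ⇒ v = √(2|q|V/m) = √(2·3.204×10⁻¹⁹·379/5.48×10⁻²⁶) ≈ 6.657×10⁴ m/s.
In the field: r = mv/(|q|B) = (5.48×10⁻²⁶)(6.657×10⁴)/((3.204×10⁻¹⁹)(0.307)) ≈ 0.0371 m.

r ≈ 0.0371 m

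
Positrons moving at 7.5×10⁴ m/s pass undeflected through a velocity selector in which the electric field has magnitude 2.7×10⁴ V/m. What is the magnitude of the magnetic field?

B = 0.36 T

Balance of forces in the selector: qE = qvB ⇒ B = E/v.
B = 2.7×10⁴/7.5×10⁴ = 0.36 T.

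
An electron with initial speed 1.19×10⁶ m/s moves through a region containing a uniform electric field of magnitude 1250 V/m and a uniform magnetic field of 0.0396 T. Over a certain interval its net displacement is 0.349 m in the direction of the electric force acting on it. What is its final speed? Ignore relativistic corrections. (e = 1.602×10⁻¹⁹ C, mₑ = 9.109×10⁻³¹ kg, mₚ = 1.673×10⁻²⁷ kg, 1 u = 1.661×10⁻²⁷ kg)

B does no work; ΔKE = |q|E d.
½mv_f² = ½mv₀² + |q|Ed = ½(9.109×10⁻³¹)(1.19×10⁶)² + (1.602×10⁻¹⁹)(1250)(0.349) ≈ 6.450×10⁻¹⁹ J + 6.989×10⁻¹⁷ J ≈ 7.053×10⁻¹⁷ J.
v_f = √(2·7.053×10⁻¹⁷/9.109×10⁻³¹) ≈ 1.24×10⁷ m/s.

v_f ≈ 1.24×10⁷ m/s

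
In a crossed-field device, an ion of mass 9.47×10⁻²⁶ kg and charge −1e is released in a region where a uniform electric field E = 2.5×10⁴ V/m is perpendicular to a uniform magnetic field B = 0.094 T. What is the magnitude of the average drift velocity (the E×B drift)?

The steady drift has the magnetic force balancing the electric force, so v_d = E/B.
v_d = 2.5×10⁴/0.094 = 2.7×10⁵ m/s.

v_d ≈ 2.7×10⁵ m/s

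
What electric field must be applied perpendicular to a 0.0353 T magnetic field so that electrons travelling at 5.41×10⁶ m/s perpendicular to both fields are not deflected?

For straight-line motion qE = qvB, so E = vB.
E = 5.41×10⁶ × 0.0353 = 1.91×10⁵ V/m.

E = 1.91×10⁵ V/m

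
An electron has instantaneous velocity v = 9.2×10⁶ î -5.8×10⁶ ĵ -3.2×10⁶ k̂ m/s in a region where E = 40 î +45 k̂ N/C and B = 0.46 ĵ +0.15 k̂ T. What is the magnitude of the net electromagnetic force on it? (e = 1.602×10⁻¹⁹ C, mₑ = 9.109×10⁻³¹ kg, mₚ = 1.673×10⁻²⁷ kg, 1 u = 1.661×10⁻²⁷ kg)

|F| ≈ 7.20×10⁻¹³ N

v×B = (6.02×10⁵, -1.38×10⁶, 4.23×10⁶) N/C.
E + v×B = (6.02×10⁵, -1.38×10⁶, 4.23×10⁶) N/C.
F = q(E + v×B) = (−1.602×10⁻¹⁹ C)·(6.02×10⁵, -1.38×10⁶, 4.23×10⁶) = (-9.64×10⁻¹⁴, 2.21×10⁻¹³, -6.78×10⁻¹³) N.
|F| = 7.20×10⁻¹³ N.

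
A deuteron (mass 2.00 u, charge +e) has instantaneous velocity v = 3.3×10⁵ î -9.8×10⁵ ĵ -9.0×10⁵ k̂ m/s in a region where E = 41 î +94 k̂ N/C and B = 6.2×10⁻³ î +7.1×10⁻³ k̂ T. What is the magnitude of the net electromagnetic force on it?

|F| ≈ 1.95×10⁻¹⁵ N

v×B = (-6960, -7920, 6080) N/C.
E + v×B = (-6920, -7920, 6170) N/C.
F = q(E + v×B) = (1.602×10⁻¹⁹ C)·(-6920, -7920, 6170) = (-1.11×10⁻¹⁵, -1.27×10⁻¹⁵, 9.88×10⁻¹⁶) N.
|F| = 1.95×10⁻¹⁵ N.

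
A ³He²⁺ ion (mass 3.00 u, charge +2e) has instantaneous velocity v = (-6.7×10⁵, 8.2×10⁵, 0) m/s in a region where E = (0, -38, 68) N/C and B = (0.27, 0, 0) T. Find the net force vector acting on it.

v×B = (0, 0, -2.21×10⁵) N/C.
E + v×B = (0, -38.0, -2.21×10⁵) N/C.
F = q(E + v×B) = (3.204×10⁻¹⁹ C)·(0, -38.0, -2.21×10⁵) = (0, -1.22×10⁻¹⁷, -7.09×10⁻¹⁴) N.

F ≈ (0, -1.22×10⁻¹⁷, -7.09×10⁻¹⁴) N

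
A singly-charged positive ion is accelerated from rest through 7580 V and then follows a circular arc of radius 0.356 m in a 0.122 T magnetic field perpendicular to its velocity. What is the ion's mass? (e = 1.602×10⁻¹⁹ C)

m ≈ 1.99×10⁻²⁶ kg

Combine |q|V = ½mv² and r = mv/(|q|B): eliminate v to get m = qB²r²/(2V).
m = (1.602×10⁻¹⁹)(0.122)²(0.356)²/(2·7580) ≈ 1.99×10⁻²⁶ kg.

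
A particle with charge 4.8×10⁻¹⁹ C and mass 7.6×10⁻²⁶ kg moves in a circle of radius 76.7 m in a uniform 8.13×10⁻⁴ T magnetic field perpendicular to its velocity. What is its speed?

v ≈ 3.94×10⁵ m/s

From |q|vB = mv²/r, v = |q|Br/m.
v = (4.8×10⁻¹⁹)(8.13×10⁻⁴)(76.7)/7.6×10⁻²⁶ ≈ 3.94×10⁵ m/s.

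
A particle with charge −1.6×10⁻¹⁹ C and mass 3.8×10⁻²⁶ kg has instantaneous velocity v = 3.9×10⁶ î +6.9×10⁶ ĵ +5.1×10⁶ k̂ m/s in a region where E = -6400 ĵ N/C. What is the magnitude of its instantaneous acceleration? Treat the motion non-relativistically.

|a| ≈ 2.69×10¹⁰ m/s²

Only an electric field acts, so F = qE = (−1.6×10⁻¹⁹ C)·(0, -6400, 0) = (0, 1.02×10⁻¹⁵, 0) N.
|a| = |F|/m = 1.024×10⁻¹⁵/3.8×10⁻²⁶ ≈ 2.69×10¹⁰ m/s².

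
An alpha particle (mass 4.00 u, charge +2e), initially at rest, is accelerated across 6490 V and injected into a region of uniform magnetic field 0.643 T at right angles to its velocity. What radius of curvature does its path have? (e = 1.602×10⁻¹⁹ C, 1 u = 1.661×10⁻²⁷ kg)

Acceleration: |q|V = ½mv² ⇒ v = √(2|q|V/m) = √(2·3.204×10⁻¹⁹·6490/6.644×10⁻²⁷) ≈ 7.912×10⁵ m/s.
In the field: r = mv/(|q|B) = (6.644×10⁻²⁷)(7.912×10⁵)/((3.204×10⁻¹⁹)(0.643)) ≈ 0.0255 m.

r ≈ 0.0255 m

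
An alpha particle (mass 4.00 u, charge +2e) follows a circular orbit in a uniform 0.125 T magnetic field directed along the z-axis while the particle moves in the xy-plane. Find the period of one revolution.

The cyclotron period depends only on m, q, B: T = 2πm/(|q|B).
T = 2π(6.644×10⁻²⁷)/((3.204×10⁻¹⁹)(0.125)) ≈ 1.04×10⁻⁶ s.

T ≈ 1.04×10⁻⁶ s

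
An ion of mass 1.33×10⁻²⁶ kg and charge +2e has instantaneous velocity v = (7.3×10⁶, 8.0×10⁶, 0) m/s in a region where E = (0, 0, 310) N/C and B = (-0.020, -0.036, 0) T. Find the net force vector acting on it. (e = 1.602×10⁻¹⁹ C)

v×B = (0, 0, -1.03×10⁵) N/C.
E + v×B = (0, 0, -1.02×10⁵) N/C.
F = q(E + v×B) = (3.204×10⁻¹⁹ C)·(0, 0, -1.02×10⁵) = (0, 0, -3.28×10⁻¹⁴) N.

F ≈ (0, 0, -3.28×10⁻¹⁴) N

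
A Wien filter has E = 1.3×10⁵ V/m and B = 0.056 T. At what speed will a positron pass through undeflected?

Zero net Lorentz force requires |qE| = |q v×B|, i.e. E = vB.
v = E/B = 1.3×10⁵/0.056 = 2.3×10⁶ m/s.

v = 2.3×10⁶ m/s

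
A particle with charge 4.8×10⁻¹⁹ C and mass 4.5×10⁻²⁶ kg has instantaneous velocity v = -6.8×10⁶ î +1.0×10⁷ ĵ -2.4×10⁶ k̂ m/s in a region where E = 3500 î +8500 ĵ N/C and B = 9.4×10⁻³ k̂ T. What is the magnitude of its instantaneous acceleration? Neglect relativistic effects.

|a| ≈ 1.30×10¹² m/s²

v×B = (9.40×10⁴, 6.39×10⁴, 0) N/C.
E + v×B = (9.75×10⁴, 7.24×10⁴, 0) N/C.
F = q(E + v×B) = (4.8×10⁻¹⁹ C)·(9.75×10⁴, 7.24×10⁴, 0) = (4.68×10⁻¹⁴, 3.48×10⁻¹⁴, 0) N.
|a| = |F|/m = 5.830×10⁻¹⁴/4.5×10⁻²⁶ ≈ 1.30×10¹² m/s².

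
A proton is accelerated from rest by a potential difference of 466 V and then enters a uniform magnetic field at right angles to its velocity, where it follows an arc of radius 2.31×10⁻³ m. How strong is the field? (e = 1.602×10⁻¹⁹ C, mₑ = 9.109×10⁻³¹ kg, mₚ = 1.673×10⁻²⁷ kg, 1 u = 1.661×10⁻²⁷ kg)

v = √(2|q|V/m) = √(2·1.602×10⁻¹⁹·466/1.673×10⁻²⁷) ≈ 2.987×10⁵ m/s.
B = mv/(|q|r) = (1.673×10⁻²⁷)(2.987×10⁵)/((1.602×10⁻¹⁹)(2.31×10⁻³)) ≈ 1.35 T.

B ≈ 1.35 T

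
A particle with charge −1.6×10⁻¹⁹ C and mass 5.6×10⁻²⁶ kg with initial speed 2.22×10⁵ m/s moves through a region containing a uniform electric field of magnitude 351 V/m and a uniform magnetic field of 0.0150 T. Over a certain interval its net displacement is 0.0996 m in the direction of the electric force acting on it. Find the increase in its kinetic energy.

The magnetic force is always ⟂ v and does no work; only the electric force changes KE.
ΔKE = F_E · d = |q|E d = (1.6×10⁻¹⁹)(351)(0.0996) ≈ 5.59×10⁻¹⁸ J.

ΔKE ≈ 5.59×10⁻¹⁸ J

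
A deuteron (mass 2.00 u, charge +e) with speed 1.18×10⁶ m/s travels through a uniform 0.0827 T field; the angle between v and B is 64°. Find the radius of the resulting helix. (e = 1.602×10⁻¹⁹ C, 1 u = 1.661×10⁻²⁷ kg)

r ≈ 0.266 m

v⊥ = v sinθ = 1.18×10⁶·sin64° ≈ 1.061×10⁶ m/s.
r = m v⊥/(|q|B) = (3.322×10⁻²⁷)(1.061×10⁶)/((1.602×10⁻¹⁹)(0.0827)) ≈ 0.266 m.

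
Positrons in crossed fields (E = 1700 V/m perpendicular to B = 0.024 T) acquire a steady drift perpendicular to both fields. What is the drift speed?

v_d ≈ 7.1×10⁴ m/s

The E×B drift speed is v_d = E/B.
v_d = 1700/0.024 = 7.1×10⁴ m/s.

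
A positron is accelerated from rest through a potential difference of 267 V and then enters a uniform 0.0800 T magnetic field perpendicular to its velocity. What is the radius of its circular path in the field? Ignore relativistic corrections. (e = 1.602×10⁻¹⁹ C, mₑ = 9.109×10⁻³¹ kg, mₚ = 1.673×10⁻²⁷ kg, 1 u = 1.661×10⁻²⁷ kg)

r ≈ 6.89×10⁻⁴ m

Acceleration: |q|V = ½mv² ⇒ v = √(2|q|V/m) = √(2·1.602×10⁻¹⁹·267/9.109×10⁻³¹) ≈ 9.691×10⁶ m/s.
In the field: r = mv/(|q|B) = (9.109×10⁻³¹)(9.691×10⁶)/((1.602×10⁻¹⁹)(0.0800)) ≈ 6.89×10⁻⁴ m.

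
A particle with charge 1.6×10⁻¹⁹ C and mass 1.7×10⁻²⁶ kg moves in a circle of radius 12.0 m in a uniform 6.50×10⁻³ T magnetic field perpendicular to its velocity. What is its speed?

v ≈ 7.34×10⁵ m/s

From |q|vB = mv²/r, v = |q|Br/m.
v = (1.6×10⁻¹⁹)(6.50×10⁻³)(12.0)/1.7×10⁻²⁶ ≈ 7.34×10⁵ m/s.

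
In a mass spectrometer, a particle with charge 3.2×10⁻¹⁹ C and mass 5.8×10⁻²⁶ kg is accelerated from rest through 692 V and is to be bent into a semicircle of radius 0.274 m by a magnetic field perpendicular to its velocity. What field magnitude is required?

B ≈ 0.0578 T

v = √(2|q|V/m) = √(2·3.2×10⁻¹⁹·692/5.8×10⁻²⁶) ≈ 8.738×10⁴ m/s.
B = mv/(|q|r) = (5.8×10⁻²⁶)(8.738×10⁴)/((3.2×10⁻¹⁹)(0.274)) ≈ 0.0578 T.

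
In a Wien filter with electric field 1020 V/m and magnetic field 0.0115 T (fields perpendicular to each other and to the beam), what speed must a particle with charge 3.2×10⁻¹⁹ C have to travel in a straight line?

v = 8.87×10⁴ m/s

Straight-line motion ⇒ electric and magnetic forces cancel, so E = vB.
v = E/B = 1020/0.0115 = 8.87×10⁴ m/s.
The result is independent of the particle's charge and mass.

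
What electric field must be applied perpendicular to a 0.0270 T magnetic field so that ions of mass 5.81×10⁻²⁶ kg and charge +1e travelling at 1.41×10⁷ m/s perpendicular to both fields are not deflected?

E = 3.81×10⁵ V/m

For straight-line motion qE = qvB, so E = vB.
E = 1.41×10⁷ × 0.0270 = 3.81×10⁵ V/m.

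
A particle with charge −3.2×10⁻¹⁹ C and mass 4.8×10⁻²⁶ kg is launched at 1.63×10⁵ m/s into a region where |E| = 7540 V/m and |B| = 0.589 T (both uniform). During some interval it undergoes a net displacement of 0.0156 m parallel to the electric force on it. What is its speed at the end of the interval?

v_f ≈ 1.68×10⁵ m/s

B does no work; ΔKE = |q|E d.
½mv_f² = ½mv₀² + |q|Ed = ½(4.8×10⁻²⁶)(1.63×10⁵)² + (3.2×10⁻¹⁹)(7540)(0.0156) ≈ 6.377×10⁻¹⁶ J + 3.764×10⁻¹⁷ J ≈ 6.753×10⁻¹⁶ J.
v_f = √(2·6.753×10⁻¹⁶/4.8×10⁻²⁶) ≈ 1.68×10⁵ m/s.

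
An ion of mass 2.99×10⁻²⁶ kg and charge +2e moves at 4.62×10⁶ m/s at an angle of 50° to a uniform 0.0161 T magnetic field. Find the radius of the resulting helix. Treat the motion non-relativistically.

v⊥ = v sinθ = 4.62×10⁶·sin50° ≈ 3.539×10⁶ m/s.
r = m v⊥/(|q|B) = (2.99×10⁻²⁶)(3.539×10⁶)/((3.204×10⁻¹⁹)(0.0161)) ≈ 20.5 m.

r ≈ 20.5 m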